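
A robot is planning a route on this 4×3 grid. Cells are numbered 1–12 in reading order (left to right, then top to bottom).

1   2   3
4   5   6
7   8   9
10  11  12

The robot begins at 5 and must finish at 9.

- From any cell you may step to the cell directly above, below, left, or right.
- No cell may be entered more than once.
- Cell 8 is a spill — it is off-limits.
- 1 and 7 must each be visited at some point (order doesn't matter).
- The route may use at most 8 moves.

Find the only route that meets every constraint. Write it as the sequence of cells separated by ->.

5 -> 2 -> 1 -> 4 -> 7 -> 10 -> 11 -> 12 -> 9

The budget equals the shortest possible length, so every move has to be on a shortest route through the required cells.
Route from 5: up 1 to 2, left 1 to 1, down 3 to 10, right 2 to 12, up 1 to 9 — 8 moves in all.
Check: all required cells visited; 8 ≤ 8 moves.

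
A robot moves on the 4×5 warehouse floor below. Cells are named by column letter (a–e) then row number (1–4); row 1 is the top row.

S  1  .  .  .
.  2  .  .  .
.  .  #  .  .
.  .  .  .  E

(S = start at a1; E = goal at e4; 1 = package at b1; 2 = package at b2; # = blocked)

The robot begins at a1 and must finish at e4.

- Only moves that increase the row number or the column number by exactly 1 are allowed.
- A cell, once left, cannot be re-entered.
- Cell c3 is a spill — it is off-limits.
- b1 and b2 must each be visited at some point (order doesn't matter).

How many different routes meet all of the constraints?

A right/down-only route from a1 to e4 makes exactly 3 down-moves and 4 right-moves in some order.
With no other constraints that would be C(7,3) = 35 routes.
A monotone route can only reach the required cells in the order b1, b2, so split there and multiply the segment counts (each segment already excludes blocked cells): a1→b1: 1; b1→b2: 1; b2→e4: 4; product = 4.
That gives 4 routes.

4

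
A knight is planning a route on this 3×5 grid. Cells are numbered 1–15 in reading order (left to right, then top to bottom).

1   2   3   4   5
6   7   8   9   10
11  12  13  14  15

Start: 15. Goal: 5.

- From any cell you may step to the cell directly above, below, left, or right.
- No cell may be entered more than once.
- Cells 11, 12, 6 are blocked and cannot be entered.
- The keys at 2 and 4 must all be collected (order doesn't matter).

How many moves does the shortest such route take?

Any route passes through 2 and 4 in some order between 15 and 5. Summing Manhattan distances along each leg and taking the cheapest ordering (15 → 2 → 4 → 5) gives a lower bound of 5 + 2 + 1 = 8 moves.
A route of 8 moves achieves this: 15 → 10 → 9 → 8 → 7 → 2 → 3 → 4 → 5.
Since 8 matches the lower bound, it is optimal.

8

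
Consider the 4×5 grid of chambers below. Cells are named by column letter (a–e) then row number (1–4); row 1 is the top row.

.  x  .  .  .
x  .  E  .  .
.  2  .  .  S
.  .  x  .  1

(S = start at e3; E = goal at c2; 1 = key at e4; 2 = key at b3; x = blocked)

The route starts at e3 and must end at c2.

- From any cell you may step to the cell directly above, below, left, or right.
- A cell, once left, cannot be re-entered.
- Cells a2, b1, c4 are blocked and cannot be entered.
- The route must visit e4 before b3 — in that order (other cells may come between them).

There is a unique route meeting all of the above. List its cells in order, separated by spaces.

e3 e4 d4 d3 c3 b3 b2 c2

The waypoints must appear in the order e4, b3, with no cell reused.
Route from e3: down 1 to e4, left 1 to d4, up 1 to d3, left 2 to b3, up 1 to b2, right 1 to c2 — 7 moves in all.
Check: order respected (1 at step 1, 2 at step 5).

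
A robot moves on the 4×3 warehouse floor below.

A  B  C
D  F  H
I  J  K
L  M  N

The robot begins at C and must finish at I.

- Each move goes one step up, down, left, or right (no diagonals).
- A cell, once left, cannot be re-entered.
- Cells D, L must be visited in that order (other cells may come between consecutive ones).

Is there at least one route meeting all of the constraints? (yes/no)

One route that works: C → B → A → D → F → J → M → L → I.

yes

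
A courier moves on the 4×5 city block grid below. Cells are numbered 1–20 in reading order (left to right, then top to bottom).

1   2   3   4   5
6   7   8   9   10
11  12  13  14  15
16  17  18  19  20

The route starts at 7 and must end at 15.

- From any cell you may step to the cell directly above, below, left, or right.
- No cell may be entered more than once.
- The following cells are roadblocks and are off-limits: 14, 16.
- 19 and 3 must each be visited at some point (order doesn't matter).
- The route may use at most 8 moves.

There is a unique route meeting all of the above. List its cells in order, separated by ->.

7 -> 2 -> 3 -> 8 -> 13 -> 18 -> 19 -> 20 -> 15

The 8-move cap with required stops at 19, 3 leaves no slack for detours.
Route from 7: up 1 to 2, right 1 to 3, down 3 to 18, right 2 to 20, up 1 to 15 — 8 moves in all.
Check: all required cells visited; 8 ≤ 8 moves.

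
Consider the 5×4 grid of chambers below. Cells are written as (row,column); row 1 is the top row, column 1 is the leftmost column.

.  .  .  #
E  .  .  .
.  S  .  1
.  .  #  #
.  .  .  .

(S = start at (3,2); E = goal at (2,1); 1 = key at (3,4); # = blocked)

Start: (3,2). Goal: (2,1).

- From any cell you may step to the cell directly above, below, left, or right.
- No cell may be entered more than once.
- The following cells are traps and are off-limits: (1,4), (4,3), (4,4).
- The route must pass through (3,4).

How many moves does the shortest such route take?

6

Any route passes through (3,4) somewhere between (3,2) and (2,1). Summing Manhattan distances along the two legs ((3,2) → (3,4) → (2,1)) gives a lower bound of 2 + 4 = 6 moves.
A route of 6 moves achieves this: (3,2) → (3,3) → (3,4) → (2,4) → (2,3) → (2,2) → (2,1).
Since 6 matches the lower bound, it is optimal.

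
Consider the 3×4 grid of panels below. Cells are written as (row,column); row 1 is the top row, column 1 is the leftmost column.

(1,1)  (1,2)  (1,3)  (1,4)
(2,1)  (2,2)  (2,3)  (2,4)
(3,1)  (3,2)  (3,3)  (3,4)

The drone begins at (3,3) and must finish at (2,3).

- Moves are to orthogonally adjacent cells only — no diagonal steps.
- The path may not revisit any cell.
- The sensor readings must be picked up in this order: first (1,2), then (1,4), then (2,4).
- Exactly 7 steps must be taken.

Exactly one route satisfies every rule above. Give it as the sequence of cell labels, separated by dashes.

The waypoints must appear in the order (1,2), (1,4), (2,4), with no cell reused.
Route from (3,3): left to (3,2), 2× up (reaching (1,2)), 2× right (reaching (1,4)), down to (2,4), left to (2,3) — 7 moves in all.
Check: order respected ((1,2) at step 3, (1,4) at step 5, (2,4) at step 6); 7 moves as required.

(3,3) - (3,2) - (2,2) - (1,2) - (1,3) - (1,4) - (2,4) - (2,3)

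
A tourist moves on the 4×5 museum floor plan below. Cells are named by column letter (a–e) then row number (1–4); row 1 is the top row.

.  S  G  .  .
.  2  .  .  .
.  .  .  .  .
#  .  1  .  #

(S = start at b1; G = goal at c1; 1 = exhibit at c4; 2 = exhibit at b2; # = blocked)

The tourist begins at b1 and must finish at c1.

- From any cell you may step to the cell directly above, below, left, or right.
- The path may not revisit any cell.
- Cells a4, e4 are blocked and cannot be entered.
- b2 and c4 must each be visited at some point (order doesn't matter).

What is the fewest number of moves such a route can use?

7

Any route passes through b2 and c4 in some order between b1 and c1. Summing Manhattan distances along each leg and taking the cheapest ordering (b1 → b2 → c4 → c1) gives a lower bound of 1 + 3 + 3 = 7 moves.
A route of 7 moves achieves this: b1 → b2 → b3 → b4 → c4 → c3 → c2 → c1.
Since 7 matches the lower bound, it is optimal.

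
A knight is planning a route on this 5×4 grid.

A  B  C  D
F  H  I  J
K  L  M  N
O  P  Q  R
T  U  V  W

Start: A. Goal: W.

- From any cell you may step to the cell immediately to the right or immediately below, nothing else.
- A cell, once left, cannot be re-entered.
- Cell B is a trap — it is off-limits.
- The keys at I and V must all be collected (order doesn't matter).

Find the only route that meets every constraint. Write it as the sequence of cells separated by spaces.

A F H I M Q V W

Moves only go right or down, so the column and row indices never decrease.
Route from A: down to F, 2× right (reaching I), 3× down (reaching V), right to W — 7 moves in all.
Check: all required cells visited.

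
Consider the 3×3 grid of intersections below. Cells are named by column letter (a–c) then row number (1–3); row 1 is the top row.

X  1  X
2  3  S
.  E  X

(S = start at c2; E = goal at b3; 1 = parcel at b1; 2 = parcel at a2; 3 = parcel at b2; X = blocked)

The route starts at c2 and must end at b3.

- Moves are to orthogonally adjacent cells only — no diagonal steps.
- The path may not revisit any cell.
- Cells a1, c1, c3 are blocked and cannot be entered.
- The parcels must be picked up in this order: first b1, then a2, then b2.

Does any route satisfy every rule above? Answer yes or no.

b1 must be visited but has only one open neighbour (b2), and it is neither the start nor the goal — the route would have to enter and leave through b2, re-entering it.

no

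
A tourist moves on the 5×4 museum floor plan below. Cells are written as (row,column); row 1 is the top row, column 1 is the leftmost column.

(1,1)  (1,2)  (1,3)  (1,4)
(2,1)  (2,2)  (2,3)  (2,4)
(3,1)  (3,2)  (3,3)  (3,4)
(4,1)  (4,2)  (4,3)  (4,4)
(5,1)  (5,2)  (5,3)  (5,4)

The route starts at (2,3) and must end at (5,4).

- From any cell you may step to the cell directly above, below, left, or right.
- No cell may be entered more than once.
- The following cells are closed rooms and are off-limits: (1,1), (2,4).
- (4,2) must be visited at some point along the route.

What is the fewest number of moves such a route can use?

6

Any route passes through (4,2) somewhere between (2,3) and (5,4). Summing Manhattan distances along the two legs ((2,3) → (4,2) → (5,4)) gives a lower bound of 3 + 3 = 6 moves.
A route of 6 moves achieves this: (2,3) → (3,3) → (4,3) → (4,2) → (5,2) → (5,3) → (5,4).
Since 6 matches the lower bound, it is optimal.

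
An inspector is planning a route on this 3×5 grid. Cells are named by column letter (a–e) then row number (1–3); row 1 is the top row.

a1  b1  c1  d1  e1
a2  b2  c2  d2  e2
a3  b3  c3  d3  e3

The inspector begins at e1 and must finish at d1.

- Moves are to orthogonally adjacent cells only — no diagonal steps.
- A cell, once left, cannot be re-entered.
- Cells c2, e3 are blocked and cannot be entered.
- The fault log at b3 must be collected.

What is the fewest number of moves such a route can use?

9

Any route passes through b3 somewhere between e1 and d1. Summing Manhattan distances along the two legs (e1 → b3 → d1) gives a lower bound of 5 + 4 = 9 moves.
A route of 9 moves achieves this: e1 → e2 → d2 → d3 → c3 → b3 → b2 → b1 → c1 → d1.
Since 9 matches the lower bound, it is optimal.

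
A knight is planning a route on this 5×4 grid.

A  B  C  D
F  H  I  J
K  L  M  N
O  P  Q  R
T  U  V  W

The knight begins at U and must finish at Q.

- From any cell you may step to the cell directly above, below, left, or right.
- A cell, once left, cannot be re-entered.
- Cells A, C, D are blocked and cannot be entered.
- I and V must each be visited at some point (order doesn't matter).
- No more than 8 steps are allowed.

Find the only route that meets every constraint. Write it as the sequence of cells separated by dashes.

U - V - W - R - N - J - I - M - Q

Any route must reach I and V and still end at Q within 8 moves, so the order of the required stops is forced.
Route from U: right 2 to W, up 3 to J, left 1 to I, down 2 to Q — 8 moves in all.
Check: all required cells visited; 8 ≤ 8 moves.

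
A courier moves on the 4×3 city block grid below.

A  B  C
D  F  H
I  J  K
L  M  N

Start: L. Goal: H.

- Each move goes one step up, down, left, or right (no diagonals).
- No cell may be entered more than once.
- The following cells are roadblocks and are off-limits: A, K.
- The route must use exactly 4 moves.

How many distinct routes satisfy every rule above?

Need simple routes of exactly 4 moves from L to H (Manhattan distance 4, so 0 moves are spent on a detour and 0 undoing it).
Enumerating: L I D F H | L I J F H | L M J F H.
That gives 3 routes.

3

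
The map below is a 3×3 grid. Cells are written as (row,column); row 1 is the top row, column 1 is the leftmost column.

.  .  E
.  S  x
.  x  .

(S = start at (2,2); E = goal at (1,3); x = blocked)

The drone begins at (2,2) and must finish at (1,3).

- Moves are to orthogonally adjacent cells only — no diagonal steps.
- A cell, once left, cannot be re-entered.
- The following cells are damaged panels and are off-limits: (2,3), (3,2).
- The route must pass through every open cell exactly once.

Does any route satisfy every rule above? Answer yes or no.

Cell (3,1) has only one open neighbour but is neither the start nor the goal, so a Hamiltonian route would have to both enter and leave it through the same neighbour — impossible without revisiting.

no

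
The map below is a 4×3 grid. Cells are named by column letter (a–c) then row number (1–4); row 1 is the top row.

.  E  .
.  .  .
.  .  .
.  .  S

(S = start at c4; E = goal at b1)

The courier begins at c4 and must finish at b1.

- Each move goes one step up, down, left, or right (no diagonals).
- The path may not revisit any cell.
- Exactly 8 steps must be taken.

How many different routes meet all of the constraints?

11

Need simple routes of exactly 8 moves from c4 to b1 (Manhattan distance 4, so 2 moves are spent on a detour and 2 undoing it).
Branch systematically from the start, pruning whenever the remaining move budget drops below the Manhattan distance to b1 or differs from it in parity. Grouping the completions by first move — via c3: 4; via b4: 7 — and summing: 4 + 7 = 11.
That gives 11 routes.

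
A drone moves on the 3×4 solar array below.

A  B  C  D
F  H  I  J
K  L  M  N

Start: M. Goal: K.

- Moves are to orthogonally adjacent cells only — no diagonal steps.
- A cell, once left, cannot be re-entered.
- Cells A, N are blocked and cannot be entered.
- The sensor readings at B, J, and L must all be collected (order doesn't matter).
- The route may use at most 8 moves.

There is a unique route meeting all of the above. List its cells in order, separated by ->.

Any route must reach B, J, and L and still end at K within 8 moves, so the order of the required stops is forced.
Route from M: up to I, right to J, up to D, 2× left (reaching B), 2× down (reaching L), left to K — 8 moves in all.
Check: all required cells visited; 8 ≤ 8 moves.

M -> I -> J -> D -> C -> B -> H -> L -> K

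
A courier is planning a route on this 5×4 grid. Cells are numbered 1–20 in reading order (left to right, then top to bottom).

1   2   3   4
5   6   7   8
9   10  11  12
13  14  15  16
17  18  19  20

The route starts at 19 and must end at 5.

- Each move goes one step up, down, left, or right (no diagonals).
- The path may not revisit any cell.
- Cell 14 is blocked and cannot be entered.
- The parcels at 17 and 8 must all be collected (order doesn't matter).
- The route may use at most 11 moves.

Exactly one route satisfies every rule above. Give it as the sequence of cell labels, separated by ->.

The 11-move cap with required stops at 17, 8 leaves no slack for detours.
Route from 19: 2× left (reaching 17), 2× up (reaching 9), 3× right (reaching 12), up to 8, 3× left (reaching 5) — 11 moves in all.
Check: all required cells visited; 11 ≤ 11 moves.

19 -> 18 -> 17 -> 13 -> 9 -> 10 -> 11 -> 12 -> 8 -> 7 -> 6 -> 5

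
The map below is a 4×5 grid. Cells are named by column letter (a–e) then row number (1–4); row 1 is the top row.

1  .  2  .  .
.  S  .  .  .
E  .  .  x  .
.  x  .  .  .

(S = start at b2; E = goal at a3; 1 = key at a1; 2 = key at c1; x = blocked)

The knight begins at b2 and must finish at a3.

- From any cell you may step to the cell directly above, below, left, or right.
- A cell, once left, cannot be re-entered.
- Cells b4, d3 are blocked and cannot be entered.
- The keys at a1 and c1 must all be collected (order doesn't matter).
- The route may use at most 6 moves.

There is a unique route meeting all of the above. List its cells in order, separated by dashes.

The budget equals the shortest possible length, so every move has to be on a shortest route through the required cells.
Route from b2: right to c2, up to c1, 2× left (reaching a1), 2× down (reaching a3) — 6 moves in all.
Check: all required cells visited; 6 ≤ 6 moves.

b2 - c2 - c1 - b1 - a1 - a2 - a3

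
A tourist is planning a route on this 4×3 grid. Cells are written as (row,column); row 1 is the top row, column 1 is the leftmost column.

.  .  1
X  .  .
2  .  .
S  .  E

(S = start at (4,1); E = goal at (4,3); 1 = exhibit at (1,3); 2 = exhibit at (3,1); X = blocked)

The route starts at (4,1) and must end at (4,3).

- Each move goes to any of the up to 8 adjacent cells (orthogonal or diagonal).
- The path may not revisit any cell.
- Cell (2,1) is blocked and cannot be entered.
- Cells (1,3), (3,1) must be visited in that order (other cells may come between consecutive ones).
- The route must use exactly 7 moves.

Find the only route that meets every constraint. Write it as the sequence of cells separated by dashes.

(4,1) - (3,2) - (2,3) - (1,3) - (2,2) - (3,1) - (4,2) - (4,3)

The waypoints must appear in the order (1,3), (3,1), with no cell reused.
Route from (4,1): up-right 2 to (2,3), up 1 to (1,3), down-left 2 to (3,1), down-right 1 to (4,2), right 1 to (4,3) — 7 moves in all.
Check: order respected (1 at step 3, 2 at step 5); 7 moves as required.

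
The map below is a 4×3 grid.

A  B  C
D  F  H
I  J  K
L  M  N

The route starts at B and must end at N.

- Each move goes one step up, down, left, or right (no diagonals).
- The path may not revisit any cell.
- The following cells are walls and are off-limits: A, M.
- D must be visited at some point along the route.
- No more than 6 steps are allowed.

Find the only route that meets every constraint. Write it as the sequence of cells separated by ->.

B -> F -> D -> I -> J -> K -> N

Any route must reach D and still end at N within 6 moves, so the order of the required stops is forced.
Route from B: down to F, left to D, down to I, 2× right (reaching K), down to N — 6 moves in all.
Check: all required cells visited; 6 ≤ 6 moves.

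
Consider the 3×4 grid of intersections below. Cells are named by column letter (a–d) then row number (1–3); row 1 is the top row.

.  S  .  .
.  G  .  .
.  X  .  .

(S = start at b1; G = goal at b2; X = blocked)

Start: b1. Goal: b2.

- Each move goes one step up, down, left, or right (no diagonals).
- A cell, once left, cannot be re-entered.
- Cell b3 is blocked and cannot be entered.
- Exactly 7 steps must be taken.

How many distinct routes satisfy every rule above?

1

Need simple routes of exactly 7 moves from b1 to b2 (Manhattan distance 1, so 3 moves are spent on a detour and 3 undoing it).
Enumerating: b1 c1 d1 d2 d3 c3 c2 b2.
That gives 1 route.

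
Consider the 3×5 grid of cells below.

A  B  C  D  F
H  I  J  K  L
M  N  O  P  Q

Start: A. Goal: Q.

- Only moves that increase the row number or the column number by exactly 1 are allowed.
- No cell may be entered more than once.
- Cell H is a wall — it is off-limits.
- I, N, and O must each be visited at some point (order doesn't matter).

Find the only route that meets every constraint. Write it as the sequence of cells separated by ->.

A -> B -> I -> N -> O -> P -> Q

Moves only go right or down, so the column and row indices never decrease.
Route from A: right 1 to B, down 2 to N, right 3 to Q — 6 moves in all.
Check: all required cells visited.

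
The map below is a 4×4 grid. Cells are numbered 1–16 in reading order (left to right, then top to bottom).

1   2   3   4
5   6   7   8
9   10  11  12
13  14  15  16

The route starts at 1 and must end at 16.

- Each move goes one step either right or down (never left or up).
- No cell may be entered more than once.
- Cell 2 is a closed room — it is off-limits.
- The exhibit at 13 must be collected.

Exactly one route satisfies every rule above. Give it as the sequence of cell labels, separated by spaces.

Moves only go right or down, so the column and row indices never decrease.
Route from 1: 3× down (reaching 13), 3× right (reaching 16) — 6 moves in all.
Check: all required cells visited.

1 5 9 13 14 15 16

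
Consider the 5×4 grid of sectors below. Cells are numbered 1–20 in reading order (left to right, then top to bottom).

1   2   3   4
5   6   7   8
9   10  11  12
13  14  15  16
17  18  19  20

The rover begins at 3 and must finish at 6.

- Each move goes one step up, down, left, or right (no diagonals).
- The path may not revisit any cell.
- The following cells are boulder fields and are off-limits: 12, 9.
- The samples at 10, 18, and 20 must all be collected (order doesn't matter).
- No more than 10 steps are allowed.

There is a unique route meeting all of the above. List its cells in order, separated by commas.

3, 7, 11, 15, 16, 20, 19, 18, 14, 10, 6

Any route must reach 10, 18, and 20 and still end at 6 within 10 moves, so the order of the required stops is forced.
Route from 3: down 3 to 15, right 1 to 16, down 1 to 20, left 2 to 18, up 3 to 6 — 10 moves in all.
Check: all required cells visited; 10 ≤ 10 moves.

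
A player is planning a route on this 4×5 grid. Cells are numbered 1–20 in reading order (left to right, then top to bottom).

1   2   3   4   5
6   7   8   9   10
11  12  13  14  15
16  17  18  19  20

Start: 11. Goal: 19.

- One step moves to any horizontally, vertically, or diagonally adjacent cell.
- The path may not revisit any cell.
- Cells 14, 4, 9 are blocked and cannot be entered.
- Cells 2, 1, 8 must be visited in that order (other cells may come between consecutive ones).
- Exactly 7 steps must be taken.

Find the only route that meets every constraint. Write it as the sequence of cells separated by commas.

The waypoints must appear in the order 2, 1, 8, with no cell reused.
Route from 11: up 1 to 6, up-right 1 to 2, left 1 to 1, down-right 1 to 7, right 1 to 8, down 1 to 13, down-right 1 to 19 — 7 moves in all.
Check: order respected (2 at step 2, 1 at step 3, 8 at step 5); 7 moves as required.

11, 6, 2, 1, 7, 8, 13, 19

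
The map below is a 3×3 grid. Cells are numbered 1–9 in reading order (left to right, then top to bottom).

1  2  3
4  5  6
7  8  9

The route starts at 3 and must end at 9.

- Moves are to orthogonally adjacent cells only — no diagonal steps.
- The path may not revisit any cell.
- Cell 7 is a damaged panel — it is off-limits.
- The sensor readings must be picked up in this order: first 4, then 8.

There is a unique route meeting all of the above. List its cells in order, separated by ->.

The waypoints must appear in the order 4, 8, with no cell reused.
Route from 3: left 2 to 1, down 1 to 4, right 1 to 5, down 1 to 8, right 1 to 9 — 6 moves in all.
Check: order respected (4 at step 3, 8 at step 5).

3 -> 2 -> 1 -> 4 -> 5 -> 8 -> 9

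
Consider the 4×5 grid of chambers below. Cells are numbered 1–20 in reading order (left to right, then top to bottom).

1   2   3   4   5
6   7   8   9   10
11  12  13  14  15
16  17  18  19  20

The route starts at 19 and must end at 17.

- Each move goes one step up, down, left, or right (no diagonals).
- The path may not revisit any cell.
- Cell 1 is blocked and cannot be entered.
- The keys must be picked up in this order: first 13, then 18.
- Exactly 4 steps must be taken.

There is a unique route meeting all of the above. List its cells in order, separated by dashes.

The waypoints must appear in the order 13, 18, with no cell reused.
Route from 19: up to 14, left to 13, down to 18, left to 17 — 4 moves in all.
Check: order respected (13 at step 2, 18 at step 3); 4 moves as required.

19 - 14 - 13 - 18 - 17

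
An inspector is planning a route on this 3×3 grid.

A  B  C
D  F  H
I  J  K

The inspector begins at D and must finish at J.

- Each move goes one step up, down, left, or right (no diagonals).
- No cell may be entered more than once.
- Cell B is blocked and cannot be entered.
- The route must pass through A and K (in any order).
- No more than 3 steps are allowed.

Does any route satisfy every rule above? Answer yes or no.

no

A must be visited but has only one open neighbour (D), and it is neither the start nor the goal — the route would have to enter and leave through D, re-entering it.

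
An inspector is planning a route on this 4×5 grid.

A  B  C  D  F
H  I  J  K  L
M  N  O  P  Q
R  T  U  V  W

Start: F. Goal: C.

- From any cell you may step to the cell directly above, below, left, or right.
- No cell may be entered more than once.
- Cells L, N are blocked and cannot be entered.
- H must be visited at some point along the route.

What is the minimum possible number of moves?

Any route passes through H somewhere between F and C. Summing Manhattan distances along the two legs (F → H → C) gives a lower bound of 5 + 3 = 8 moves.
A route of 8 moves achieves this: F → D → K → J → I → H → A → B → C.
Since 8 matches the lower bound, it is optimal.

8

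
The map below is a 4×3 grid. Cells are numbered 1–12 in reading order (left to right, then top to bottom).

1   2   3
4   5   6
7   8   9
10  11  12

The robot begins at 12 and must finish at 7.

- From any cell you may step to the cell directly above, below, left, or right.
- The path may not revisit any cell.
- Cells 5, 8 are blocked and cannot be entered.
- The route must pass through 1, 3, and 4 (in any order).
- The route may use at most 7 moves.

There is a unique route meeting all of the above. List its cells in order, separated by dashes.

12 - 9 - 6 - 3 - 2 - 1 - 4 - 7

The budget equals the shortest possible length, so every move has to be on a shortest route through the required cells.
Route from 12: 3× up (reaching 3), 2× left (reaching 1), 2× down (reaching 7) — 7 moves in all.
Check: all required cells visited; 7 ≤ 7 moves.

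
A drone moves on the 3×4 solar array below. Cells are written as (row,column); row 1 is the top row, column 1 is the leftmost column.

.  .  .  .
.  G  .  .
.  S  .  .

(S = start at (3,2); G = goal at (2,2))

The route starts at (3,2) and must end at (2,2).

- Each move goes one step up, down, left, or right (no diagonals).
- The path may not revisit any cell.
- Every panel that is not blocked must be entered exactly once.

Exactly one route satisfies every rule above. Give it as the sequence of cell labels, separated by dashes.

Need to visit all 12 open cells exactly once, starting at (3,2) and ending at (2,2).
Cell (1,4) has only two open neighbours ((2,4) and (1,3)), so the path must pass straight through it: one of those is the cell it's entered from and the other is where it exits.
Route from (3,2): left 1 to (3,1), up 2 to (1,1), right 3 to (1,4), down 2 to (3,4), left 1 to (3,3), up 1 to (2,3), left 1 to (2,2) — 11 moves in all.
Check: all 12 open cells covered.

(3,2) - (3,1) - (2,1) - (1,1) - (1,2) - (1,3) - (1,4) - (2,4) - (3,4) - (3,3) - (2,3) - (2,2)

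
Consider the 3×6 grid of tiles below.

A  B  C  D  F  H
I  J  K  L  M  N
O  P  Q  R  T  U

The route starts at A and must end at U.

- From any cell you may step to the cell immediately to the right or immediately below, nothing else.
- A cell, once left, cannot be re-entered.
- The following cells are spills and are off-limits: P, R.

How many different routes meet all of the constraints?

A right/down-only route from A to U makes exactly 2 down-moves and 5 right-moves in some order.
With no other constraints that would be C(7,2) = 21 routes.
Subtract routes through each blocked cell (inclusion–exclusion for overlaps): − through P: 3 − through R: 10 + through P&R: 3 → 11.
That gives 11 routes.

11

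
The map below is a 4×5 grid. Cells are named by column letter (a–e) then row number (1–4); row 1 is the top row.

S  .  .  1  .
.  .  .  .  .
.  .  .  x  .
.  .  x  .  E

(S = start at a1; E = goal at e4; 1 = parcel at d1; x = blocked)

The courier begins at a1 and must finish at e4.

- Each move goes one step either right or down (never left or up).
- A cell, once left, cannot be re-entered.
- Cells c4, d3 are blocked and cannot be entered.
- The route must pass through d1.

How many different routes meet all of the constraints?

2

A right/down-only route from a1 to e4 makes exactly 3 down-moves and 4 right-moves in some order.
With no other constraints that would be C(7,3) = 35 routes.
Split at d1 and multiply the segment counts (each segment already excludes blocked cells): a1→d1: 1; d1→e4: 2; product = 2.
That gives 2 routes.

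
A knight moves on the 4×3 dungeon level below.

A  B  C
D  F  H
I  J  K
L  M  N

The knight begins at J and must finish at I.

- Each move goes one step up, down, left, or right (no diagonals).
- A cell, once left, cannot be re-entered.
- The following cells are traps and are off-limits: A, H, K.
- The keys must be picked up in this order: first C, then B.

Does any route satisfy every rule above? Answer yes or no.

no

C must be visited but has only one open neighbour (B), and it is neither the start nor the goal — the route would have to enter and leave through B, re-entering it.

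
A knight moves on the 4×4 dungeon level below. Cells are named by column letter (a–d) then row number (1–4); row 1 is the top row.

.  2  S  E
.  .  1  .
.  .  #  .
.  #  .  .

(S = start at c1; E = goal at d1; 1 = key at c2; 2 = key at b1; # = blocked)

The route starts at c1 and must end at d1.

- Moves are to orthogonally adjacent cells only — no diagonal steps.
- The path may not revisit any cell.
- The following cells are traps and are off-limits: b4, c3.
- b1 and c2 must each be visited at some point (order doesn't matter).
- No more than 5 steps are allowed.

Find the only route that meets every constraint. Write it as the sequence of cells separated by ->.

c1 -> b1 -> b2 -> c2 -> d2 -> d1

Any route must reach b1 and c2 and still end at d1 within 5 moves, so the order of the required stops is forced.
Route from c1: left 1 to b1, down 1 to b2, right 2 to d2, up 1 to d1 — 5 moves in all.
Check: all required cells visited; 5 ≤ 5 moves.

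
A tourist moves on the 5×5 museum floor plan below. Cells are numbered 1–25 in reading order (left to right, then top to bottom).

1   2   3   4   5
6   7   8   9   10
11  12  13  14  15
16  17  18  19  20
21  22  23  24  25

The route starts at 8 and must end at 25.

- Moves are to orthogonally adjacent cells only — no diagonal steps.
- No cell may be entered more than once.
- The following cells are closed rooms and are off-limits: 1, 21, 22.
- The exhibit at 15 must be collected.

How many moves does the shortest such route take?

5

Any route passes through 15 somewhere between 8 and 25. Summing Manhattan distances along the two legs (8 → 15 → 25) gives a lower bound of 3 + 2 = 5 moves.
A route of 5 moves achieves this: 8 → 13 → 14 → 15 → 20 → 25.
Since 5 matches the lower bound, it is optimal.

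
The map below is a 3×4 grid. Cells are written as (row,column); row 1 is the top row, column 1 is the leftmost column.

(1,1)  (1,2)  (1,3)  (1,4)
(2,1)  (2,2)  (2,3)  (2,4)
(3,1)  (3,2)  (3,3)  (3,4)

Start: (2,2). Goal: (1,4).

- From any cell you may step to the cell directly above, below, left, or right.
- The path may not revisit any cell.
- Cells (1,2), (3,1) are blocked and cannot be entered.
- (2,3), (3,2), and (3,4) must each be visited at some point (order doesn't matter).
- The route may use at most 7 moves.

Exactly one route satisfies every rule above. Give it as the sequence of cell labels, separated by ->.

Any route must reach (2,3), (3,2), and (3,4) and still end at (1,4) within 7 moves, so the order of the required stops is forced.
Route from (2,2): down 1 to (3,2), right 2 to (3,4), up 1 to (2,4), left 1 to (2,3), up 1 to (1,3), right 1 to (1,4) — 7 moves in all.
Check: all required cells visited; 7 ≤ 7 moves.

(2,2) -> (3,2) -> (3,3) -> (3,4) -> (2,4) -> (2,3) -> (1,3) -> (1,4)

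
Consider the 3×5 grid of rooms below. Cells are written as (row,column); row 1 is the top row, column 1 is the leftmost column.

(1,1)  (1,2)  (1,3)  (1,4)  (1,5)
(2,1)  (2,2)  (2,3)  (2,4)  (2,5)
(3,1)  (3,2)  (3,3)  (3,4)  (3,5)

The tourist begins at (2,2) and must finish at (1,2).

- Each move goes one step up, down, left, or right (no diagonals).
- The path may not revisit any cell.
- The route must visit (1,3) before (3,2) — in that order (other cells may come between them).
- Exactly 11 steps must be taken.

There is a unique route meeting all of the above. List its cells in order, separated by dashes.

(2,2) - (2,3) - (1,3) - (1,4) - (2,4) - (3,4) - (3,3) - (3,2) - (3,1) - (2,1) - (1,1) - (1,2)

The waypoints must appear in the order (1,3), (3,2), with no cell reused.
Route from (2,2): right 1 to (2,3), up 1 to (1,3), right 1 to (1,4), down 2 to (3,4), left 3 to (3,1), up 2 to (1,1), right 1 to (1,2) — 11 moves in all.
Check: order respected ((1,3) at step 2, (3,2) at step 7); 11 moves as required.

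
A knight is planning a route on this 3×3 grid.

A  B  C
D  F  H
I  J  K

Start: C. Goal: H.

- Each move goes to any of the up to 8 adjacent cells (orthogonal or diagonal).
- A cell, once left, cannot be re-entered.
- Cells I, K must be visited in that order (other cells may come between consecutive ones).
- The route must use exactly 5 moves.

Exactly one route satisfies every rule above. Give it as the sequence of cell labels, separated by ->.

C -> F -> I -> J -> K -> H

The waypoints must appear in the order I, K, with no cell reused.
Route from C: down-left 2 to I, right 2 to K, up 1 to H — 5 moves in all.
Check: order respected (I at step 2, K at step 4); 5 moves as required.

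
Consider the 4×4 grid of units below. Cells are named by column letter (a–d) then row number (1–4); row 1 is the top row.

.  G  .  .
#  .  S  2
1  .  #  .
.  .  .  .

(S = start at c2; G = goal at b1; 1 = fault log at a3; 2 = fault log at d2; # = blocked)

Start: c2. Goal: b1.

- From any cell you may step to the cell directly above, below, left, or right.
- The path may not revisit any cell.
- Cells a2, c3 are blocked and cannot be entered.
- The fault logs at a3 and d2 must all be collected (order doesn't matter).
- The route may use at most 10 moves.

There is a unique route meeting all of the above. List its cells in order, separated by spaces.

c2 d2 d3 d4 c4 b4 a4 a3 b3 b2 b1

The budget equals the shortest possible length, so every move has to be on a shortest route through the required cells.
Route from c2: right 1 to d2, down 2 to d4, left 3 to a4, up 1 to a3, right 1 to b3, up 2 to b1 — 10 moves in all.
Check: all required cells visited; 10 ≤ 10 moves.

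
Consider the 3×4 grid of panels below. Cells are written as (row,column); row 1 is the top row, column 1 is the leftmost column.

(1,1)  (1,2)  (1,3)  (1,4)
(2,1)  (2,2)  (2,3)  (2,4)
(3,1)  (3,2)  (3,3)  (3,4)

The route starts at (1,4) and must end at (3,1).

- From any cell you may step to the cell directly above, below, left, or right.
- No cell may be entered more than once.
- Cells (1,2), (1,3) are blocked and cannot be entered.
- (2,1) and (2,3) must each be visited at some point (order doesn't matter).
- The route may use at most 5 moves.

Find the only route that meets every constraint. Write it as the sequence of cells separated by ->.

The 5-move cap with required stops at (2,1), (2,3) leaves no slack for detours.
Route from (1,4): down to (2,4), 3× left (reaching (2,1)), down to (3,1) — 5 moves in all.
Check: all required cells visited; 5 ≤ 5 moves.

(1,4) -> (2,4) -> (2,3) -> (2,2) -> (2,1) -> (3,1)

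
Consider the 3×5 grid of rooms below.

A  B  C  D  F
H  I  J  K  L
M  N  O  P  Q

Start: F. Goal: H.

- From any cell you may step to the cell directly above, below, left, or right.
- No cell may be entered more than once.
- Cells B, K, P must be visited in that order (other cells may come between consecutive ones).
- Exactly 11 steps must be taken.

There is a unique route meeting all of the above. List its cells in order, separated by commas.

The waypoints must appear in the order B, K, P, with no cell reused.
Route from F: left 3 to B, down 1 to I, right 2 to K, down 1 to P, left 3 to M, up 1 to H — 11 moves in all.
Check: order respected (B at step 3, K at step 6, P at step 7); 11 moves as required.

F, D, C, B, I, J, K, P, O, N, M, H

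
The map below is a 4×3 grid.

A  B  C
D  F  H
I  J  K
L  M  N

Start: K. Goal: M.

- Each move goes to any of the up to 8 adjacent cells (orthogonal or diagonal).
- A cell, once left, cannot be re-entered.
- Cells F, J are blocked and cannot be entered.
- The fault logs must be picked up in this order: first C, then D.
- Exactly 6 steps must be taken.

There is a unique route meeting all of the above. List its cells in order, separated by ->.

The waypoints must appear in the order C, D, with no cell reused.
Route from K: up 2 to C, left 1 to B, down-left 1 to D, down 1 to I, down-right 1 to M — 6 moves in all.
Check: order respected (C at step 2, D at step 4); 6 moves as required.

K -> H -> C -> B -> D -> I -> M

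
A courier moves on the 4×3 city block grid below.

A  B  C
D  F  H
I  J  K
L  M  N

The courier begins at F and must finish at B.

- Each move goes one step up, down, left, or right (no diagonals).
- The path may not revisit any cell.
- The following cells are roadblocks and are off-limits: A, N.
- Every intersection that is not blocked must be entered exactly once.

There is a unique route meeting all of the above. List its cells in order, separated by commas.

Need to visit all 10 open cells exactly once, starting at F and ending at B.
Route from F: left 1 to D, down 2 to L, right 1 to M, up 1 to J, right 1 to K, up 2 to C, left 1 to B — 9 moves in all.
Check: all 10 open cells covered.

F, D, I, L, M, J, K, H, C, B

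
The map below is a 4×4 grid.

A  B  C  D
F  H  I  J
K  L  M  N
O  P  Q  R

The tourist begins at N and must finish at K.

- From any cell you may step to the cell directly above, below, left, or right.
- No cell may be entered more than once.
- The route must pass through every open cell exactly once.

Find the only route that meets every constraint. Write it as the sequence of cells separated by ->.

N -> R -> Q -> M -> I -> J -> D -> C -> B -> A -> F -> H -> L -> P -> O -> K

Need to visit all 16 open cells exactly once, starting at N and ending at K.
Cell D has only two open neighbours (J and C), so the path must pass straight through it: one of those is the cell it's entered from and the other is where it exits.
Route from N: down 1 to R, left 1 to Q, up 2 to I, right 1 to J, up 1 to D, left 3 to A, down 1 to F, right 1 to H, down 2 to P, left 1 to O, up 1 to K — 15 moves in all.
Check: all 16 open cells covered.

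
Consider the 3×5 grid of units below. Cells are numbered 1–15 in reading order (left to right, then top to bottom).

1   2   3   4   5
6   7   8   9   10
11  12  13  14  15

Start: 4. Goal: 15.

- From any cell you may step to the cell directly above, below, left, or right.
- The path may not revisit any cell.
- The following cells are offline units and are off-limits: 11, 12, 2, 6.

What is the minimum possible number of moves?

3

The Manhattan distance from 4 to 15 is |1−3| + |4−5| = 3, so at least 3 moves are needed.
A route of 3 moves achieves this: 4 → 9 → 14 → 15.
Since 3 matches the lower bound, it is optimal.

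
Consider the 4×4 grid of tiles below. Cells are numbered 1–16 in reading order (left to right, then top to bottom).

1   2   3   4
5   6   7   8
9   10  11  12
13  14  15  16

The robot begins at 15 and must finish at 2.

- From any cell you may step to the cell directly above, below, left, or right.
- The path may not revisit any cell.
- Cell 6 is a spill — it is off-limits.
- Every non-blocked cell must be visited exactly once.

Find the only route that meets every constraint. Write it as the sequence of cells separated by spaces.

Need to visit all 15 open cells exactly once, starting at 15 and ending at 2.
Route from 15: right to 16, 3× up (reaching 4), left to 3, 2× down (reaching 11), left to 10, down to 14, left to 13, 3× up (reaching 1), right to 2 — 14 moves in all.
Check: all 15 open cells covered.

15 16 12 8 4 3 7 11 10 14 13 9 5 1 2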